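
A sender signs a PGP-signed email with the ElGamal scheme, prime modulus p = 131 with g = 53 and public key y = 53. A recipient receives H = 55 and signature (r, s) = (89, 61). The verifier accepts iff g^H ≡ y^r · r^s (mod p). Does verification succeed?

fails

Left side g^H mod p:
53^55 mod 131 = 1
Right side y^r · r^s mod p:
53^89 mod 131 = 89
89^61 mod 131 = 89
89·89 = 7921 ≡ 61 (mod 131)
1 ≠ 61, so verification fails.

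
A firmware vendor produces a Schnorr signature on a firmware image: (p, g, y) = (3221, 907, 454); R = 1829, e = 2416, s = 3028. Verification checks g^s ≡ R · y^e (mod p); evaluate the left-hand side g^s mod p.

1181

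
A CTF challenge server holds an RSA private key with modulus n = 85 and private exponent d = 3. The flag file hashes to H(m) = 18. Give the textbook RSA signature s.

(H(m))^3 mod 85 = 52

52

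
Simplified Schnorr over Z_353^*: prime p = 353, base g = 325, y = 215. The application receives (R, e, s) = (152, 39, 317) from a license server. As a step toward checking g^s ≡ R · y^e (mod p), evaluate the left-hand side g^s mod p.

163

325^2 = 105625 ≡ 78
325^4 ≡ 78^2 = 6084 ≡ 83
325^8 ≡ 83^2 = 6889 ≡ 182
325^16 ≡ 182^2 = 33124 ≡ 295
325^32 ≡ 295^2 = 87025 ≡ 187
325^64 ≡ 187^2 = 34969 ≡ 22
325^128 ≡ 22^2 = 484 ≡ 131
325^256 ≡ 131^2 = 17161 ≡ 217
317 = 256 + 32 + 16 + 8 + 4 + 1, so 325^317 ≡ 217·187·295·182·83·325 ≡ 163 (mod 353)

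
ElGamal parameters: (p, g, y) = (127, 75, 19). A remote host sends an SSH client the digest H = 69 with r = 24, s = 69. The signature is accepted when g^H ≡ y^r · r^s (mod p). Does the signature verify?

verifies

Left side g^H mod p:
75^2 = 5625 ≡ 37
75^4 ≡ 37^2 = 1369 ≡ 99
75^8 ≡ 99^2 = 9801 ≡ 22
75^16 ≡ 22^2 = 484 ≡ 103
75^32 ≡ 103^2 = 10609 ≡ 68
75^64 ≡ 68^2 = 4624 ≡ 52
69 = 64 + 4 + 1, so 75^69 ≡ 52·99·75 ≡ 20 (mod 127)
Right side y^r · r^s mod p:
19^2 = 361 ≡ 107
19^4 ≡ 107^2 = 11449 ≡ 19
19^8 ≡ 19^2 = 361 ≡ 107
19^16 ≡ 107^2 = 11449 ≡ 19
24 = 16 + 8, so 19^24 ≡ 19·107 ≡ 1 (mod 127)
24^2 = 576 ≡ 68
24^4 ≡ 68^2 = 4624 ≡ 52
24^8 ≡ 52^2 = 2704 ≡ 37
24^16 ≡ 37^2 = 1369 ≡ 99
24^32 ≡ 99^2 = 9801 ≡ 22
24^64 ≡ 22^2 = 484 ≡ 103
69 = 64 + 4 + 1, so 24^69 ≡ 103·52·24 ≡ 20 (mod 127)
1·20 = 20 ≡ 20 (mod 127)
20 ≡ 20 (mod 127), so the signature is genuine.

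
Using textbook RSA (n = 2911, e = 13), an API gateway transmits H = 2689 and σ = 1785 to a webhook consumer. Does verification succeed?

σ^13 mod 2911 = 1174
1174 ≠ 2689, so verification fails.

fails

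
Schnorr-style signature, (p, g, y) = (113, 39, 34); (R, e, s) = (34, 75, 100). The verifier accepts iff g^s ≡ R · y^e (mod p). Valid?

g^s mod p:
Squares mod 113: 39^1≡39, 39^2≡52, 39^4≡105, 39^8≡64, 39^16≡28, 39^32≡106, 39^64≡49
100 = 64 + 32 + 4, so 39^100 ≡ 49·106·105 ≡ 32 (mod 113)
R · y^e mod p:
Squares mod 113: 34^1≡34, 34^2≡26, 34^4≡111, 34^8≡4, 34^16≡16, 34^32≡30, 34^64≡109
75 = 64 + 8 + 2 + 1, so 34^75 ≡ 109·4·26·34 ≡ 94 (mod 113)
34·94 = 3196 ≡ 32 (mod 113)
32 ≡ 32 (mod 113); signature holds.

yes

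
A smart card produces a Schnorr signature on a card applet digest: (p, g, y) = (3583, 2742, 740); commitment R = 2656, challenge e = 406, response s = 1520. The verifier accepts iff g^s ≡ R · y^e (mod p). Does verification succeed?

fails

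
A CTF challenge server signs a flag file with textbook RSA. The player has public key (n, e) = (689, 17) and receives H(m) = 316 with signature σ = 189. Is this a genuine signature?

forged

Squares mod 689: σ^1≡189, σ^2≡582, σ^4≡425, σ^8≡107, σ^16≡425
17 = 16 + 1, so σ^17 ≡ 425·189 ≡ 401 (mod 689)
The recovered value 401 does not match the digest 316.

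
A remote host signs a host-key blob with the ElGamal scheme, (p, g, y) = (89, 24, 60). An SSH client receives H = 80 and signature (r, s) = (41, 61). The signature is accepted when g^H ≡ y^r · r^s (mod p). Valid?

yes

Left side g^H mod p:
Squares mod 89: 24^1≡24, 24^2≡42, 24^4≡73, 24^8≡78, 24^16≡32, 24^32≡45, 24^64≡67
80 = 64 + 16, so 24^80 ≡ 67·32 ≡ 8 (mod 89)
Right side y^r · r^s mod p:
Squares mod 89: 60^1≡60, 60^2≡40, 60^4≡87, 60^8≡4, 60^16≡16, 60^32≡78
41 = 32 + 8 + 1, so 60^41 ≡ 78·4·60 ≡ 30 (mod 89)
Squares mod 89: 41^1≡41, 41^2≡79, 41^4≡11, 41^8≡32, 41^16≡45, 41^32≡67
61 = 32 + 16 + 8 + 4 + 1, so 41^61 ≡ 67·45·32·11·41 ≡ 24 (mod 89)
30·24 = 720 ≡ 8 (mod 89)
8 ≡ 8 (mod 89), so the signature is genuine.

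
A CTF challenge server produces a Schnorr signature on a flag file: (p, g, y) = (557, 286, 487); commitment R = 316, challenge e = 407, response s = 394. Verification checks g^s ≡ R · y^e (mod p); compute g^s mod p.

71

286^2 = 81796 ≡ 474
286^4 ≡ 474^2 = 224676 ≡ 205
286^8 ≡ 205^2 = 42025 ≡ 250
286^16 ≡ 250^2 = 62500 ≡ 116
286^32 ≡ 116^2 = 13456 ≡ 88
286^64 ≡ 88^2 = 7744 ≡ 503
286^128 ≡ 503^2 = 253009 ≡ 131
286^256 ≡ 131^2 = 17161 ≡ 451
394 = 256 + 128 + 8 + 2, so 286^394 ≡ 451·131·250·474 ≡ 71 (mod 557)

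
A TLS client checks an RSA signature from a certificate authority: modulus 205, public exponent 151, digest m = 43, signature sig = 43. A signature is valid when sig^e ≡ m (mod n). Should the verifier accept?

reject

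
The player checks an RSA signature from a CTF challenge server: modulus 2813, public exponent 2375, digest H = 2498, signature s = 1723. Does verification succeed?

fails

s^2 ≡ 1723^2 = 2968729 ≡ 1014
s^4 ≡ 1014^2 = 1028196 ≡ 1451
s^8 ≡ 1451^2 = 2105401 ≡ 1277
s^16 ≡ 1277^2 = 1630729 ≡ 2002
s^32 ≡ 2002^2 = 4008004 ≡ 2292
s^64 ≡ 2292^2 = 5253264 ≡ 1393
s^128 ≡ 1393^2 = 1940449 ≡ 2292
s^256 ≡ 2292^2 = 5253264 ≡ 1393
s^512 ≡ 1393^2 = 1940449 ≡ 2292
s^1024 ≡ 2292^2 = 5253264 ≡ 1393
s^2048 ≡ 1393^2 = 1940449 ≡ 2292
2375 = 2048 + 256 + 64 + 4 + 2 + 1, so s^2375 ≡ 2292·1393·1393·1451·1014·1723 ≡ 1612 (mod 2813)
1612 ≠ 2498, so verification fails.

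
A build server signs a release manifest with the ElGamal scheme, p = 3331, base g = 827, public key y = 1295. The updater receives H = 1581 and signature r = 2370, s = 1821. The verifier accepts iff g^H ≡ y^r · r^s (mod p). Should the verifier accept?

Left side g^H mod p:
827^1581 mod 3331 = 27
Right side y^r · r^s mod p:
1295^2370 mod 3331 = 1093
2370^1821 mod 3331 = 1728
1093·1728 = 1888704 ≡ 27 (mod 3331)
27 ≡ 27 (mod 3331), so the signature is genuine.

accept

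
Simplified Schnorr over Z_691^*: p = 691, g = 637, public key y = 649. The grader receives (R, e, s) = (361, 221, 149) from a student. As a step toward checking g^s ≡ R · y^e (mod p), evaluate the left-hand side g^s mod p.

637^149 mod 691 = 365

365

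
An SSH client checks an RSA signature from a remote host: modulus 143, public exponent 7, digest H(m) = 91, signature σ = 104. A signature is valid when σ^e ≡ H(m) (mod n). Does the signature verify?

verifies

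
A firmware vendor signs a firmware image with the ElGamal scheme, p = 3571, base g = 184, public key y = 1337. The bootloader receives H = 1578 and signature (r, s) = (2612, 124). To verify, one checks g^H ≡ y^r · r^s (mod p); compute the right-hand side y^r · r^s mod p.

557

Squares mod 3571: 1337^1≡1337, 1337^2≡2069, 1337^4≡2703, 1337^8≡3514, 1337^16≡3249, 1337^32≡125, 1337^64≡1341, 1337^128≡2068, 1337^256≡2137, 1337^512≡3031, 1337^1024≡2349, 1337^2048≡606
2612 = 2048 + 512 + 32 + 16 + 4, so 1337^2612 ≡ 606·3031·125·3249·2703 ≡ 3425 (mod 3571)
Squares mod 3571: 2612^1≡2612, 2612^2≡1934, 2612^4≡1519, 2612^8≡495, 2612^16≡2197, 2612^32≡2388, 2612^64≡3228
124 = 64 + 32 + 16 + 8 + 4, so 2612^124 ≡ 3228·2388·2197·495·1519 ≡ 999 (mod 3571)
y^r · r^s ≡ 3425·999 = 3421575 ≡ 557 (mod 3571)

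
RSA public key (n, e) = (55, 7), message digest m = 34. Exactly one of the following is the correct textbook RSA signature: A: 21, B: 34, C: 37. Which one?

B

Candidate A: Squares mod 55: 21^1≡21, 21^2≡1, 21^4≡1; 7 = 4 + 2 + 1, so 21^7 ≡ 1·1·21 ≡ 21 (mod 55)
Candidate B: Squares mod 55: 34^1≡34, 34^2≡1, 34^4≡1; 7 = 4 + 2 + 1, so 34^7 ≡ 1·1·34 ≡ 34 (mod 55)
  → matches m = 34
Candidate C: Squares mod 55: 37^1≡37, 37^2≡49, 37^4≡36; 7 = 4 + 2 + 1, so 37^7 ≡ 36·49·37 ≡ 38 (mod 55)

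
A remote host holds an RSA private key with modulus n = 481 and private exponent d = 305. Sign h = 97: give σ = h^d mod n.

119

h^2 ≡ 97^2 = 9409 ≡ 270
h^4 ≡ 270^2 = 72900 ≡ 269
h^8 ≡ 269^2 = 72361 ≡ 211
h^16 ≡ 211^2 = 44521 ≡ 269
h^32 ≡ 269^2 = 72361 ≡ 211
h^64 ≡ 211^2 = 44521 ≡ 269
h^128 ≡ 269^2 = 72361 ≡ 211
h^256 ≡ 211^2 = 44521 ≡ 269
305 = 256 + 32 + 16 + 1, so h^305 ≡ 269·211·269·97 ≡ 119 (mod 481)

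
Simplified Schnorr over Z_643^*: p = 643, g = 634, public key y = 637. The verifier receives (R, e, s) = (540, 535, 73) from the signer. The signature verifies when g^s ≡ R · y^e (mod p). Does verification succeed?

fails

g^s mod p:
634^2 = 401956 ≡ 81
634^4 ≡ 81^2 = 6561 ≡ 131
634^8 ≡ 131^2 = 17161 ≡ 443
634^16 ≡ 443^2 = 196249 ≡ 134
634^32 ≡ 134^2 = 17956 ≡ 595
634^64 ≡ 595^2 = 354025 ≡ 375
73 = 64 + 8 + 1, so 634^73 ≡ 375·443·634 ≡ 493 (mod 643)
R · y^e mod p:
637^2 = 405769 ≡ 36
637^4 ≡ 36^2 = 1296 ≡ 10
637^8 ≡ 10^2 = 100
637^16 ≡ 100^2 = 10000 ≡ 355
637^32 ≡ 355^2 = 126025 ≡ 640
637^64 ≡ 640^2 = 409600 ≡ 9
637^128 ≡ 9^2 = 81
637^256 ≡ 81^2 = 6561 ≡ 131
637^512 ≡ 131^2 = 17161 ≡ 443
535 = 512 + 16 + 4 + 2 + 1, so 637^535 ≡ 443·355·10·36·637 ≡ 642 (mod 643)
540·642 = 346680 ≡ 103 (mod 643)
493 ≠ 103; the check fails.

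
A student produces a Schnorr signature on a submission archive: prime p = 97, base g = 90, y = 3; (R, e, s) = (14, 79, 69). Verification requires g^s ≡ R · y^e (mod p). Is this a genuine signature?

forged

g^s mod p:
Squares mod 97: 90^1≡90, 90^2≡49, 90^4≡73, 90^8≡91, 90^16≡36, 90^32≡35, 90^64≡61
69 = 64 + 4 + 1, so 90^69 ≡ 61·73·90 ≡ 63 (mod 97)
R · y^e mod p:
Squares mod 97: 3^1≡3, 3^2≡9, 3^4≡81, 3^8≡62, 3^16≡61, 3^32≡35, 3^64≡61
79 = 64 + 8 + 4 + 2 + 1, so 3^79 ≡ 61·62·81·9·3 ≡ 44 (mod 97)
14·44 = 616 ≡ 34 (mod 97)
63 ≠ 34; the check fails.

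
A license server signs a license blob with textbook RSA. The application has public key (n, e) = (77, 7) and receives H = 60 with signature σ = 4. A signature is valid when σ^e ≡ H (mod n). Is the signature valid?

valid

Squares mod 77: σ^1≡4, σ^2≡16, σ^4≡25
7 = 4 + 2 + 1, so σ^7 ≡ 25·16·4 ≡ 60 (mod 77)
60 = H, so the signature checks out.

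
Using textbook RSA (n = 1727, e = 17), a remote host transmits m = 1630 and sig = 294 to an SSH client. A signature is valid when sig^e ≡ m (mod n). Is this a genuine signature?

sig^2 ≡ 294^2 = 86436 ≡ 86
sig^4 ≡ 86^2 = 7396 ≡ 488
sig^8 ≡ 488^2 = 238144 ≡ 1545
sig^16 ≡ 1545^2 = 2387025 ≡ 311
17 = 16 + 1, so sig^17 ≡ 311·294 ≡ 1630 (mod 1727)
1630 = m, so the signature checks out.

genuine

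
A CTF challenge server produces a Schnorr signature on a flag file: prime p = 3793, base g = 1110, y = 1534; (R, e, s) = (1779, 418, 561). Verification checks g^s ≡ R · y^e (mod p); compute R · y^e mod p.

2891

1534^418 mod 3793 = 1654
R · y^e ≡ 1779·1654 = 2942466 ≡ 2891 (mod 3793)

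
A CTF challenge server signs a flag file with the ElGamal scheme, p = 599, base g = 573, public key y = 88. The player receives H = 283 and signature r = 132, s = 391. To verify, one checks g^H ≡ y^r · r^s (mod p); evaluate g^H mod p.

573^2 = 328329 ≡ 77
573^4 ≡ 77^2 = 5929 ≡ 538
573^8 ≡ 538^2 = 289444 ≡ 127
573^16 ≡ 127^2 = 16129 ≡ 555
573^32 ≡ 555^2 = 308025 ≡ 139
573^64 ≡ 139^2 = 19321 ≡ 153
573^128 ≡ 153^2 = 23409 ≡ 48
573^256 ≡ 48^2 = 2304 ≡ 507
283 = 256 + 16 + 8 + 2 + 1, so 573^283 ≡ 507·555·127·77·573 ≡ 177 (mod 599)

177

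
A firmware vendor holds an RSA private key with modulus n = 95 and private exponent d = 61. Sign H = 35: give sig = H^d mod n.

55

H^2 ≡ 35^2 = 1225 ≡ 85
H^4 ≡ 85^2 = 7225 ≡ 5
H^8 ≡ 5^2 = 25
H^16 ≡ 25^2 = 625 ≡ 55
H^32 ≡ 55^2 = 3025 ≡ 80
61 = 32 + 16 + 8 + 4 + 1, so H^61 ≡ 80·55·25·5·35 ≡ 55 (mod 95)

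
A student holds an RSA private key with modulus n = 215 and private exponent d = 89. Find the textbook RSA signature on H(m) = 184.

34

Squares mod 215: (H(m))^1≡184, (H(m))^2≡101, (H(m))^4≡96, (H(m))^8≡186, (H(m))^16≡196, (H(m))^32≡146, (H(m))^64≡31
89 = 64 + 16 + 8 + 1, so (H(m))^89 ≡ 31·196·186·184 ≡ 34 (mod 215)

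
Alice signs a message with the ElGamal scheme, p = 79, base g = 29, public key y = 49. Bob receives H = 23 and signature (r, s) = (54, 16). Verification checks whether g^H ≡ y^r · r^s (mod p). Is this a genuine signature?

Left side g^H mod p:
29^2 = 841 ≡ 51
29^4 ≡ 51^2 = 2601 ≡ 73
29^8 ≡ 73^2 = 5329 ≡ 36
29^16 ≡ 36^2 = 1296 ≡ 32
23 = 16 + 4 + 2 + 1, so 29^23 ≡ 32·73·51·29 ≡ 37 (mod 79)
Right side y^r · r^s mod p:
49^2 = 2401 ≡ 31
49^4 ≡ 31^2 = 961 ≡ 13
49^8 ≡ 13^2 = 169 ≡ 11
49^16 ≡ 11^2 = 121 ≡ 42
49^32 ≡ 42^2 = 1764 ≡ 26
54 = 32 + 16 + 4 + 2, so 49^54 ≡ 26·42·13·31 ≡ 46 (mod 79)
54^2 = 2916 ≡ 72
54^4 ≡ 72^2 = 5184 ≡ 49
54^8 ≡ 49^2 = 2401 ≡ 31
54^16 ≡ 31^2 = 961 ≡ 13
46·13 = 598 ≡ 45 (mod 79)
37 ≠ 45, so verification fails.

forged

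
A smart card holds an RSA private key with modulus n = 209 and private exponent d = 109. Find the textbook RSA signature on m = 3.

136

m^109 mod 209 = 136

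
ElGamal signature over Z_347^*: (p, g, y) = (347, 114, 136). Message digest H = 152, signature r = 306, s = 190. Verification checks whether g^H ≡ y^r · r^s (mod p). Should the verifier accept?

reject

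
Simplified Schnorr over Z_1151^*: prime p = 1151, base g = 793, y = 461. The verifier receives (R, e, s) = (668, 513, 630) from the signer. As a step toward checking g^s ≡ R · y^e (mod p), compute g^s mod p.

957

793^2 = 628849 ≡ 403
793^4 ≡ 403^2 = 162409 ≡ 118
793^8 ≡ 118^2 = 13924 ≡ 112
793^16 ≡ 112^2 = 12544 ≡ 1034
793^32 ≡ 1034^2 = 1069156 ≡ 1028
793^64 ≡ 1028^2 = 1056784 ≡ 166
793^128 ≡ 166^2 = 27556 ≡ 1083
793^256 ≡ 1083^2 = 1172889 ≡ 20
793^512 ≡ 20^2 = 400
630 = 512 + 64 + 32 + 16 + 4 + 2, so 793^630 ≡ 400·166·1028·1034·118·403 ≡ 957 (mod 1151)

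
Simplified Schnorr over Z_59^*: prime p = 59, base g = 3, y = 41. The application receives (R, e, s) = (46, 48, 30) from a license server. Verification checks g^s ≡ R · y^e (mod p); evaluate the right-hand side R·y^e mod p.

41^48 mod 59 = 27
R · y^e ≡ 46·27 = 1242 ≡ 3 (mod 59)

3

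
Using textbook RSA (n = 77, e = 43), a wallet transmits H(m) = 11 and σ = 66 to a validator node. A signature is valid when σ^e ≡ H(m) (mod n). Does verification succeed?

σ^2 ≡ 66^2 = 4356 ≡ 44
σ^4 ≡ 44^2 = 1936 ≡ 11
σ^8 ≡ 11^2 = 121 ≡ 44
σ^16 ≡ 44^2 = 1936 ≡ 11
σ^32 ≡ 11^2 = 121 ≡ 44
43 = 32 + 8 + 2 + 1, so σ^43 ≡ 44·44·44·66 ≡ 66 (mod 77)
The recovered value 66 does not match the digest 11.

fails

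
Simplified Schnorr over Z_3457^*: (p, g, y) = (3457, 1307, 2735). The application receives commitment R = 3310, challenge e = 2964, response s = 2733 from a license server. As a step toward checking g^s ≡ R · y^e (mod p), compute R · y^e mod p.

Squares mod 3457: 2735^1≡2735, 2735^2≡2734, 2735^4≡722, 2735^8≡2734, 2735^16≡722, 2735^32≡2734, 2735^64≡722, 2735^128≡2734, 2735^256≡722, 2735^512≡2734, 2735^1024≡722, 2735^2048≡2734
2964 = 2048 + 512 + 256 + 128 + 16 + 4, so 2735^2964 ≡ 2734·2734·722·2734·722·722 ≡ 1 (mod 3457)
R · y^e ≡ 3310·1 = 3310 ≡ 3310 (mod 3457)

3310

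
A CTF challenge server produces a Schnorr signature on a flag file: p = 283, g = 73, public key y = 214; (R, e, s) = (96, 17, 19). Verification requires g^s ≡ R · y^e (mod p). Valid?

no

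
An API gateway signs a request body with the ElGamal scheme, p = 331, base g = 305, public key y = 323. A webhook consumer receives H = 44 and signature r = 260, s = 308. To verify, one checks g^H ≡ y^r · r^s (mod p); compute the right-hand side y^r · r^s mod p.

16

323^2 = 104329 ≡ 64
323^4 ≡ 64^2 = 4096 ≡ 124
323^8 ≡ 124^2 = 15376 ≡ 150
323^16 ≡ 150^2 = 22500 ≡ 323
323^32 ≡ 323^2 = 104329 ≡ 64
323^64 ≡ 64^2 = 4096 ≡ 124
323^128 ≡ 124^2 = 15376 ≡ 150
323^256 ≡ 150^2 = 22500 ≡ 323
260 = 256 + 4, so 323^260 ≡ 323·124 ≡ 1 (mod 331)
260^2 = 67600 ≡ 76
260^4 ≡ 76^2 = 5776 ≡ 149
260^8 ≡ 149^2 = 22201 ≡ 24
260^16 ≡ 24^2 = 576 ≡ 245
260^32 ≡ 245^2 = 60025 ≡ 114
260^64 ≡ 114^2 = 12996 ≡ 87
260^128 ≡ 87^2 = 7569 ≡ 287
260^256 ≡ 287^2 = 82369 ≡ 281
308 = 256 + 32 + 16 + 4, so 260^308 ≡ 281·114·245·149 ≡ 16 (mod 331)
y^r · r^s ≡ 1·16 = 16 ≡ 16 (mod 331)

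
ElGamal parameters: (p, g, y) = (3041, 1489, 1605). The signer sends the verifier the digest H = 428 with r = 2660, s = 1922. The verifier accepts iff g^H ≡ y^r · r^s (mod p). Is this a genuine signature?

Left side g^H mod p:
1489^2 = 2217121 ≡ 232
1489^4 ≡ 232^2 = 53824 ≡ 2127
1489^8 ≡ 2127^2 = 4524129 ≡ 2162
1489^16 ≡ 2162^2 = 4674244 ≡ 227
1489^32 ≡ 227^2 = 51529 ≡ 2873
1489^64 ≡ 2873^2 = 8254129 ≡ 855
1489^128 ≡ 855^2 = 731025 ≡ 1185
1489^256 ≡ 1185^2 = 1404225 ≡ 2324
428 = 256 + 128 + 32 + 8 + 4, so 1489^428 ≡ 2324·1185·2873·2162·2127 ≡ 40 (mod 3041)
Right side y^r · r^s mod p:
1605^2 = 2576025 ≡ 298
1605^4 ≡ 298^2 = 88804 ≡ 615
1605^8 ≡ 615^2 = 378225 ≡ 1141
1605^16 ≡ 1141^2 = 1301881 ≡ 333
1605^32 ≡ 333^2 = 110889 ≡ 1413
1605^64 ≡ 1413^2 = 1996569 ≡ 1673
1605^128 ≡ 1673^2 = 2798929 ≡ 1209
1605^256 ≡ 1209^2 = 1461681 ≡ 2001
1605^512 ≡ 2001^2 = 4004001 ≡ 2045
1605^1024 ≡ 2045^2 = 4182025 ≡ 650
1605^2048 ≡ 650^2 = 422500 ≡ 2842
2660 = 2048 + 512 + 64 + 32 + 4, so 1605^2660 ≡ 2842·2045·1673·1413·615 ≡ 2267 (mod 3041)
2660^2 = 7075600 ≡ 2234
2660^4 ≡ 2234^2 = 4990756 ≡ 475
2660^8 ≡ 475^2 = 225625 ≡ 591
2660^16 ≡ 591^2 = 349281 ≡ 2607
2660^32 ≡ 2607^2 = 6796449 ≡ 2855
2660^64 ≡ 2855^2 = 8151025 ≡ 1145
2660^128 ≡ 1145^2 = 1311025 ≡ 354
2660^256 ≡ 354^2 = 125316 ≡ 635
2660^512 ≡ 635^2 = 403225 ≡ 1813
2660^1024 ≡ 1813^2 = 3286969 ≡ 2689
1922 = 1024 + 512 + 256 + 128 + 2, so 2660^1922 ≡ 2689·1813·635·354·2234 ≡ 2931 (mod 3041)
2267·2931 = 6644577 ≡ 3033 (mod 3041)
40 ≠ 3033, so verification fails.

forged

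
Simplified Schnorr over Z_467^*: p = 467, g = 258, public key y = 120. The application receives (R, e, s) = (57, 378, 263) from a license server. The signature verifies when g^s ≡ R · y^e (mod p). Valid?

no

g^s mod p:
258^2 = 66564 ≡ 250
258^4 ≡ 250^2 = 62500 ≡ 389
258^8 ≡ 389^2 = 151321 ≡ 13
258^16 ≡ 13^2 = 169
258^32 ≡ 169^2 = 28561 ≡ 74
258^64 ≡ 74^2 = 5476 ≡ 339
258^128 ≡ 339^2 = 114921 ≡ 39
258^256 ≡ 39^2 = 1521 ≡ 120
263 = 256 + 4 + 2 + 1, so 258^263 ≡ 120·389·250·258 ≡ 321 (mod 467)
R · y^e mod p:
120^2 = 14400 ≡ 390
120^4 ≡ 390^2 = 152100 ≡ 325
120^8 ≡ 325^2 = 105625 ≡ 83
120^16 ≡ 83^2 = 6889 ≡ 351
120^32 ≡ 351^2 = 123201 ≡ 380
120^64 ≡ 380^2 = 144400 ≡ 97
120^128 ≡ 97^2 = 9409 ≡ 69
120^256 ≡ 69^2 = 4761 ≡ 91
378 = 256 + 64 + 32 + 16 + 8 + 2, so 120^378 ≡ 91·97·380·351·83·390 ≡ 139 (mod 467)
57·139 = 7923 ≡ 451 (mod 467)
321 ≠ 451; the check fails.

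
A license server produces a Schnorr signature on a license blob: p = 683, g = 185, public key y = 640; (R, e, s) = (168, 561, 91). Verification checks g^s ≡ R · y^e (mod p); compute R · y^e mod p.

337

640^2 = 409600 ≡ 483
640^4 ≡ 483^2 = 233289 ≡ 386
640^8 ≡ 386^2 = 148996 ≡ 102
640^16 ≡ 102^2 = 10404 ≡ 159
640^32 ≡ 159^2 = 25281 ≡ 10
640^64 ≡ 10^2 = 100
640^128 ≡ 100^2 = 10000 ≡ 438
640^256 ≡ 438^2 = 191844 ≡ 604
640^512 ≡ 604^2 = 364816 ≡ 94
561 = 512 + 32 + 16 + 1, so 640^561 ≡ 94·10·159·640 ≡ 250 (mod 683)
R · y^e ≡ 168·250 = 42000 ≡ 337 (mod 683)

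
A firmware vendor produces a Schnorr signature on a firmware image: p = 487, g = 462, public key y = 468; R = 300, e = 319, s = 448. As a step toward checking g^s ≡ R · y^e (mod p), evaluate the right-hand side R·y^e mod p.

284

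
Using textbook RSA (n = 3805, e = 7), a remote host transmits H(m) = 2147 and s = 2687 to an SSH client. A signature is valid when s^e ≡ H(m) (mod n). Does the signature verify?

does not verify

s^2 ≡ 2687^2 = 7219969 ≡ 1884
s^4 ≡ 1884^2 = 3549456 ≡ 3196
7 = 4 + 2 + 1, so s^7 ≡ 3196·1884·2687 ≡ 2408 (mod 3805)
s^7 mod 3805 = 2408, but H(m) = 2147.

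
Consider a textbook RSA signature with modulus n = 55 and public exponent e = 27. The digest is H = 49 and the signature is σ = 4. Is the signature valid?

valid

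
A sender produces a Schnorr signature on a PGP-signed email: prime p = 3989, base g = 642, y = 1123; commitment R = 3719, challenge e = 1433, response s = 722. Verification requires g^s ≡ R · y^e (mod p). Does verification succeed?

passes

g^s mod p:
642^2 = 412164 ≡ 1297
642^4 ≡ 1297^2 = 1682209 ≡ 2840
642^8 ≡ 2840^2 = 8065600 ≡ 3831
642^16 ≡ 3831^2 = 14676561 ≡ 1030
642^32 ≡ 1030^2 = 1060900 ≡ 3815
642^64 ≡ 3815^2 = 14554225 ≡ 2353
642^128 ≡ 2353^2 = 5536609 ≡ 3866
642^256 ≡ 3866^2 = 14945956 ≡ 3162
642^512 ≡ 3162^2 = 9998244 ≡ 1810
722 = 512 + 128 + 64 + 16 + 2, so 642^722 ≡ 1810·3866·2353·1030·1297 ≡ 2960 (mod 3989)
R · y^e mod p:
1123^2 = 1261129 ≡ 605
1123^4 ≡ 605^2 = 366025 ≡ 3026
1123^8 ≡ 3026^2 = 9156676 ≡ 1921
1123^16 ≡ 1921^2 = 3690241 ≡ 416
1123^32 ≡ 416^2 = 173056 ≡ 1529
1123^64 ≡ 1529^2 = 2337841 ≡ 287
1123^128 ≡ 287^2 = 82369 ≡ 2589
1123^256 ≡ 2589^2 = 6702921 ≡ 1401
1123^512 ≡ 1401^2 = 1962801 ≡ 213
1123^1024 ≡ 213^2 = 45369 ≡ 1490
1433 = 1024 + 256 + 128 + 16 + 8 + 1, so 1123^1433 ≡ 1490·1401·2589·416·1921·1123 ≡ 580 (mod 3989)
3719·580 = 2157020 ≡ 2960 (mod 3989)
2960 ≡ 2960 (mod 3989); signature holds.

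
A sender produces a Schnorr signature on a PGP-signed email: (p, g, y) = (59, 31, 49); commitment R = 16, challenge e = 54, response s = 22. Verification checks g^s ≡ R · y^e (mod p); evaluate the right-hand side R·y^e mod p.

49^2 = 2401 ≡ 41
49^4 ≡ 41^2 = 1681 ≡ 29
49^8 ≡ 29^2 = 841 ≡ 15
49^16 ≡ 15^2 = 225 ≡ 48
49^32 ≡ 48^2 = 2304 ≡ 3
54 = 32 + 16 + 4 + 2, so 49^54 ≡ 3·48·29·41 ≡ 57 (mod 59)
R · y^e ≡ 16·57 = 912 ≡ 27 (mod 59)

27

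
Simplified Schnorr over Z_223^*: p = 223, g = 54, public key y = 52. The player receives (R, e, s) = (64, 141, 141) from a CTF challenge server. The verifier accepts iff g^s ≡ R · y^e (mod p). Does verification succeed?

fails

g^s mod p:
54^2 = 2916 ≡ 17
54^4 ≡ 17^2 = 289 ≡ 66
54^8 ≡ 66^2 = 4356 ≡ 119
54^16 ≡ 119^2 = 14161 ≡ 112
54^32 ≡ 112^2 = 12544 ≡ 56
54^64 ≡ 56^2 = 3136 ≡ 14
54^128 ≡ 14^2 = 196
141 = 128 + 8 + 4 + 1, so 54^141 ≡ 196·119·66·54 ≡ 141 (mod 223)
R · y^e mod p:
52^2 = 2704 ≡ 28
52^4 ≡ 28^2 = 784 ≡ 115
52^8 ≡ 115^2 = 13225 ≡ 68
52^16 ≡ 68^2 = 4624 ≡ 164
52^32 ≡ 164^2 = 26896 ≡ 136
52^64 ≡ 136^2 = 18496 ≡ 210
52^128 ≡ 210^2 = 44100 ≡ 169
141 = 128 + 8 + 4 + 1, so 52^141 ≡ 169·68·115·52 ≡ 27 (mod 223)
64·27 = 1728 ≡ 167 (mod 223)
141 ≠ 167; the check fails.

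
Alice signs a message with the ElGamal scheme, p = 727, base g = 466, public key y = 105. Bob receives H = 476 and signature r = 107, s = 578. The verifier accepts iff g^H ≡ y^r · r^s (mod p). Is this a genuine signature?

Left side g^H mod p:
Squares mod 727: 466^1≡466, 466^2≡510, 466^4≡561, 466^8≡657, 466^16≡538, 466^32≡98, 466^64≡153, 466^128≡145, 466^256≡669
476 = 256 + 128 + 64 + 16 + 8 + 4, so 466^476 ≡ 669·145·153·538·657·561 ≡ 131 (mod 727)
Right side y^r · r^s mod p:
Squares mod 727: 105^1≡105, 105^2≡120, 105^4≡587, 105^8≡698, 105^16≡114, 105^32≡637, 105^64≡103
107 = 64 + 32 + 8 + 2 + 1, so 105^107 ≡ 103·637·698·120·105 ≡ 698 (mod 727)
Squares mod 727: 107^1≡107, 107^2≡544, 107^4≡47, 107^8≡28, 107^16≡57, 107^32≡341, 107^64≡688, 107^128≡67, 107^256≡127, 107^512≡135
578 = 512 + 64 + 2, so 107^578 ≡ 135·688·544 ≡ 220 (mod 727)
698·220 = 153560 ≡ 163 (mod 727)
131 ≠ 163, so verification fails.

forged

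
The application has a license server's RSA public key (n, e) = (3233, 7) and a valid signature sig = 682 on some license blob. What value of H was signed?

sig^2 ≡ 682^2 = 465124 ≡ 2805
sig^4 ≡ 2805^2 = 7868025 ≡ 2136
7 = 4 + 2 + 1, so sig^7 ≡ 2136·2805·682 ≡ 660 (mod 3233)

660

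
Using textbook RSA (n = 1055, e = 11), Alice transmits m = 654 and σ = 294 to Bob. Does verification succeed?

passes

σ^2 ≡ 294^2 = 86436 ≡ 981
σ^4 ≡ 981^2 = 962361 ≡ 201
σ^8 ≡ 201^2 = 40401 ≡ 311
11 = 8 + 2 + 1, so σ^11 ≡ 311·981·294 ≡ 654 (mod 1055)
σ^11 mod 1055 = 654 matches m.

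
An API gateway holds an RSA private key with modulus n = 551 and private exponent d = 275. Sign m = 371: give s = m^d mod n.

m^2 ≡ 371^2 = 137641 ≡ 442
m^4 ≡ 442^2 = 195364 ≡ 310
m^8 ≡ 310^2 = 96100 ≡ 226
m^16 ≡ 226^2 = 51076 ≡ 384
m^32 ≡ 384^2 = 147456 ≡ 339
m^64 ≡ 339^2 = 114921 ≡ 313
m^128 ≡ 313^2 = 97969 ≡ 442
m^256 ≡ 442^2 = 195364 ≡ 310
275 = 256 + 16 + 2 + 1, so m^275 ≡ 310·384·442·371 ≡ 326 (mod 551)

326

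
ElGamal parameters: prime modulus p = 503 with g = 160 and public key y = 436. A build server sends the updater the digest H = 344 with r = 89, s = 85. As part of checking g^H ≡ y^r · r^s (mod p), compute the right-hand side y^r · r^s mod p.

66

436^89 mod 503 = 326
89^85 mod 503 = 460
y^r · r^s ≡ 326·460 = 149960 ≡ 66 (mod 503)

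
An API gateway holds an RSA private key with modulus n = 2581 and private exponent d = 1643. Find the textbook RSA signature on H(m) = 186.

(H(m))^1643 mod 2581 = 1960

1960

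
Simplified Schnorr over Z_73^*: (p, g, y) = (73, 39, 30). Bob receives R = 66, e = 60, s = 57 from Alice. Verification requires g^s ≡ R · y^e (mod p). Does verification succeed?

passes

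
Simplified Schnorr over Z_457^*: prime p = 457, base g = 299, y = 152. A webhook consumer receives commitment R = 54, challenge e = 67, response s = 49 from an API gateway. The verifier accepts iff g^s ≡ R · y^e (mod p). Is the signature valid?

valid

g^s mod p:
299^2 = 89401 ≡ 286
299^4 ≡ 286^2 = 81796 ≡ 450
299^8 ≡ 450^2 = 202500 ≡ 49
299^16 ≡ 49^2 = 2401 ≡ 116
299^32 ≡ 116^2 = 13456 ≡ 203
49 = 32 + 16 + 1, so 299^49 ≡ 203·116·299 ≡ 310 (mod 457)
R · y^e mod p:
152^2 = 23104 ≡ 254
152^4 ≡ 254^2 = 64516 ≡ 79
152^8 ≡ 79^2 = 6241 ≡ 300
152^16 ≡ 300^2 = 90000 ≡ 428
152^32 ≡ 428^2 = 183184 ≡ 384
152^64 ≡ 384^2 = 147456 ≡ 302
67 = 64 + 2 + 1, so 152^67 ≡ 302·254·152 ≡ 175 (mod 457)
54·175 = 9450 ≡ 310 (mod 457)
310 ≡ 310 (mod 457); signature holds.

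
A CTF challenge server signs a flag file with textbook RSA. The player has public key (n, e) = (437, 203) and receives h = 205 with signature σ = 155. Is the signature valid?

σ^2 ≡ 155^2 = 24025 ≡ 427
σ^4 ≡ 427^2 = 182329 ≡ 100
σ^8 ≡ 100^2 = 10000 ≡ 386
σ^16 ≡ 386^2 = 148996 ≡ 416
σ^32 ≡ 416^2 = 173056 ≡ 4
σ^64 ≡ 4^2 = 16
σ^128 ≡ 16^2 = 256
203 = 128 + 64 + 8 + 2 + 1, so σ^203 ≡ 256·16·386·427·155 ≡ 205 (mod 437)
σ^203 mod 437 = 205 matches h.

valid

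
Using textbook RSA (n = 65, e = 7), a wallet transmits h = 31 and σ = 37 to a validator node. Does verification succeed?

fails

Squares mod 65: σ^1≡37, σ^2≡4, σ^4≡16
7 = 4 + 2 + 1, so σ^7 ≡ 16·4·37 ≡ 28 (mod 65)
The recovered value 28 does not match the digest 31.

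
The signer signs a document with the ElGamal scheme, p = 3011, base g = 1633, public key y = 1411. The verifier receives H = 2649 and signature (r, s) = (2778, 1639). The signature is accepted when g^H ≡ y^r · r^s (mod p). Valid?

Left side g^H mod p:
1633^2 = 2666689 ≡ 1954
1633^4 ≡ 1954^2 = 3818116 ≡ 168
1633^8 ≡ 168^2 = 28224 ≡ 1125
1633^16 ≡ 1125^2 = 1265625 ≡ 1005
1633^32 ≡ 1005^2 = 1010025 ≡ 1340
1633^64 ≡ 1340^2 = 1795600 ≡ 1044
1633^128 ≡ 1044^2 = 1089936 ≡ 2965
1633^256 ≡ 2965^2 = 8791225 ≡ 2116
1633^512 ≡ 2116^2 = 4477456 ≡ 99
1633^1024 ≡ 99^2 = 9801 ≡ 768
1633^2048 ≡ 768^2 = 589824 ≡ 2679
2649 = 2048 + 512 + 64 + 16 + 8 + 1, so 1633^2649 ≡ 2679·99·1044·1005·1125·1633 ≡ 2111 (mod 3011)
Right side y^r · r^s mod p:
1411^2 = 1990921 ≡ 650
1411^4 ≡ 650^2 = 422500 ≡ 960
1411^8 ≡ 960^2 = 921600 ≡ 234
1411^16 ≡ 234^2 = 54756 ≡ 558
1411^32 ≡ 558^2 = 311364 ≡ 1231
1411^64 ≡ 1231^2 = 1515361 ≡ 828
1411^128 ≡ 828^2 = 685584 ≡ 2087
1411^256 ≡ 2087^2 = 4355569 ≡ 1663
1411^512 ≡ 1663^2 = 2765569 ≡ 1471
1411^1024 ≡ 1471^2 = 2163841 ≡ 1943
1411^2048 ≡ 1943^2 = 3775249 ≡ 2466
2778 = 2048 + 512 + 128 + 64 + 16 + 8 + 2, so 1411^2778 ≡ 2466·1471·2087·828·558·234·650 ≡ 743 (mod 3011)
2778^2 = 7717284 ≡ 91
2778^4 ≡ 91^2 = 8281 ≡ 2259
2778^8 ≡ 2259^2 = 5103081 ≡ 2447
2778^16 ≡ 2447^2 = 5987809 ≡ 1941
2778^32 ≡ 1941^2 = 3767481 ≡ 720
2778^64 ≡ 720^2 = 518400 ≡ 508
2778^128 ≡ 508^2 = 258064 ≡ 2129
2778^256 ≡ 2129^2 = 4532641 ≡ 1086
2778^512 ≡ 1086^2 = 1179396 ≡ 2095
2778^1024 ≡ 2095^2 = 4389025 ≡ 1998
1639 = 1024 + 512 + 64 + 32 + 4 + 2 + 1, so 2778^1639 ≡ 1998·2095·508·720·2259·91·2778 ≡ 1482 (mod 3011)
743·1482 = 1101126 ≡ 2111 (mod 3011)
2111 ≡ 2111 (mod 3011), so the signature is genuine.

yes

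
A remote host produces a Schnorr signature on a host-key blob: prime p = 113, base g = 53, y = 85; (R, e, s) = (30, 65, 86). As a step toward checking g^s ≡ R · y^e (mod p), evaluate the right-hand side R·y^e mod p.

97

85^2 = 7225 ≡ 106
85^4 ≡ 106^2 = 11236 ≡ 49
85^8 ≡ 49^2 = 2401 ≡ 28
85^16 ≡ 28^2 = 784 ≡ 106
85^32 ≡ 106^2 = 11236 ≡ 49
85^64 ≡ 49^2 = 2401 ≡ 28
65 = 64 + 1, so 85^65 ≡ 28·85 ≡ 7 (mod 113)
R · y^e ≡ 30·7 = 210 ≡ 97 (mod 113)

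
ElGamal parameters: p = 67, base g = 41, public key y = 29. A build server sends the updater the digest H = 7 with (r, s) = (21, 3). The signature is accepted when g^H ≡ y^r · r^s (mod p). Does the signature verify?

does not verify

Left side g^H mod p:
41^7 mod 67 = 12
Right side y^r · r^s mod p:
29^21 mod 67 = 1
21^3 mod 67 = 15
1·15 = 15 ≡ 15 (mod 67)
12 ≠ 15, so verification fails.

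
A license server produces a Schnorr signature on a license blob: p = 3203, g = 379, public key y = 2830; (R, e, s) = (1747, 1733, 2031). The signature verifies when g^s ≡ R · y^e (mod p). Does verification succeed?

fails

g^s mod p:
379^2 = 143641 ≡ 2709
379^4 ≡ 2709^2 = 7338681 ≡ 608
379^8 ≡ 608^2 = 369664 ≡ 1319
379^16 ≡ 1319^2 = 1739761 ≡ 532
379^32 ≡ 532^2 = 283024 ≡ 1160
379^64 ≡ 1160^2 = 1345600 ≡ 340
379^128 ≡ 340^2 = 115600 ≡ 292
379^256 ≡ 292^2 = 85264 ≡ 1986
379^512 ≡ 1986^2 = 3944196 ≡ 1303
379^1024 ≡ 1303^2 = 1697809 ≡ 219
2031 = 1024 + 512 + 256 + 128 + 64 + 32 + 8 + 4 + 2 + 1, so 379^2031 ≡ 219·1303·1986·292·340·1160·1319·608·2709·379 ≡ 2925 (mod 3203)
R · y^e mod p:
2830^2 = 8008900 ≡ 1400
2830^4 ≡ 1400^2 = 1960000 ≡ 2967
2830^8 ≡ 2967^2 = 8803089 ≡ 1245
2830^16 ≡ 1245^2 = 1550025 ≡ 2976
2830^32 ≡ 2976^2 = 8856576 ≡ 281
2830^64 ≡ 281^2 = 78961 ≡ 2089
2830^128 ≡ 2089^2 = 4363921 ≡ 1435
2830^256 ≡ 1435^2 = 2059225 ≡ 2899
2830^512 ≡ 2899^2 = 8404201 ≡ 2732
2830^1024 ≡ 2732^2 = 7463824 ≡ 834
1733 = 1024 + 512 + 128 + 64 + 4 + 1, so 2830^1733 ≡ 834·2732·1435·2089·2967·2830 ≡ 2345 (mod 3203)
1747·2345 = 4096715 ≡ 78 (mod 3203)
2925 ≠ 78; the check fails.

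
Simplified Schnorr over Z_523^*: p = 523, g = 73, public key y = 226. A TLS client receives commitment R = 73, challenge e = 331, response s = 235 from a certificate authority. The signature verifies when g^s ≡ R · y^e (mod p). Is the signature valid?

invalid

g^s mod p:
73^2 = 5329 ≡ 99
73^4 ≡ 99^2 = 9801 ≡ 387
73^8 ≡ 387^2 = 149769 ≡ 191
73^16 ≡ 191^2 = 36481 ≡ 394
73^32 ≡ 394^2 = 155236 ≡ 428
73^64 ≡ 428^2 = 183184 ≡ 134
73^128 ≡ 134^2 = 17956 ≡ 174
235 = 128 + 64 + 32 + 8 + 2 + 1, so 73^235 ≡ 174·134·428·191·99·73 ≡ 428 (mod 523)
R · y^e mod p:
226^2 = 51076 ≡ 345
226^4 ≡ 345^2 = 119025 ≡ 304
226^8 ≡ 304^2 = 92416 ≡ 368
226^16 ≡ 368^2 = 135424 ≡ 490
226^32 ≡ 490^2 = 240100 ≡ 43
226^64 ≡ 43^2 = 1849 ≡ 280
226^128 ≡ 280^2 = 78400 ≡ 473
226^256 ≡ 473^2 = 223729 ≡ 408
331 = 256 + 64 + 8 + 2 + 1, so 226^331 ≡ 408·280·368·345·226 ≡ 473 (mod 523)
73·473 = 34529 ≡ 11 (mod 523)
428 ≠ 11; the check fails.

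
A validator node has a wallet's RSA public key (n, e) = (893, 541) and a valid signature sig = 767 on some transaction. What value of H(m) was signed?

sig^2 ≡ 767^2 = 588289 ≡ 695
sig^4 ≡ 695^2 = 483025 ≡ 805
sig^8 ≡ 805^2 = 648025 ≡ 600
sig^16 ≡ 600^2 = 360000 ≡ 121
sig^32 ≡ 121^2 = 14641 ≡ 353
sig^64 ≡ 353^2 = 124609 ≡ 482
sig^128 ≡ 482^2 = 232324 ≡ 144
sig^256 ≡ 144^2 = 20736 ≡ 197
sig^512 ≡ 197^2 = 38809 ≡ 410
541 = 512 + 16 + 8 + 4 + 1, so sig^541 ≡ 410·121·600·805·767 ≡ 254 (mod 893)

254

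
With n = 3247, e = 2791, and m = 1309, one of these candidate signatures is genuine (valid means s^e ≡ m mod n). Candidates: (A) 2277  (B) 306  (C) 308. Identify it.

B

Candidate A: Squares mod 3247: 2277^1≡2277, 2277^2≡2517, 2277^4≡392, 2277^8≡1055, 2277^16≡2551, 2277^32≡613, 2277^64≡2364, 2277^128≡409, 2277^256≡1684, 2277^512≡1225, 2277^1024≡511, 2277^2048≡1361; 2791 = 2048 + 512 + 128 + 64 + 32 + 4 + 2 + 1, so 2277^2791 ≡ 1361·1225·409·2364·613·392·2517·2277 ≡ 3229 (mod 3247)
Candidate B: Squares mod 3247: 306^1≡306, 306^2≡2720, 306^4≡1734, 306^8≡34, 306^16≡1156, 306^32≡1819, 306^64≡68, 306^128≡1377, 306^256≡3128, 306^512≡1173, 306^1024≡2448, 306^2048≡1989; 2791 = 2048 + 512 + 128 + 64 + 32 + 4 + 2 + 1, so 306^2791 ≡ 1989·1173·1377·68·1819·1734·2720·306 ≡ 1309 (mod 3247)
  → matches m = 1309
Candidate C: Squares mod 3247: 308^1≡308, 308^2≡701, 308^4≡1104, 308^8≡1191, 308^16≡2789, 308^32≡1956, 308^64≡970, 308^128≡2517, 308^256≡392, 308^512≡1055, 308^1024≡2551, 308^2048≡613; 2791 = 2048 + 512 + 128 + 64 + 32 + 4 + 2 + 1, so 308^2791 ≡ 613·1055·2517·970·1956·1104·701·308 ≡ 2270 (mod 3247)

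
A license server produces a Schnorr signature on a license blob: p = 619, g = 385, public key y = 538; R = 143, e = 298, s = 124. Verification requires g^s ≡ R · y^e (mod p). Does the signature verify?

g^s mod p:
385^2 = 148225 ≡ 284
385^4 ≡ 284^2 = 80656 ≡ 186
385^8 ≡ 186^2 = 34596 ≡ 551
385^16 ≡ 551^2 = 303601 ≡ 291
385^32 ≡ 291^2 = 84681 ≡ 497
385^64 ≡ 497^2 = 247009 ≡ 28
124 = 64 + 32 + 16 + 8 + 4, so 385^124 ≡ 28·497·291·551·186 ≡ 550 (mod 619)
R · y^e mod p:
538^2 = 289444 ≡ 371
538^4 ≡ 371^2 = 137641 ≡ 223
538^8 ≡ 223^2 = 49729 ≡ 209
538^16 ≡ 209^2 = 43681 ≡ 351
538^32 ≡ 351^2 = 123201 ≡ 20
538^64 ≡ 20^2 = 400
538^128 ≡ 400^2 = 160000 ≡ 298
538^256 ≡ 298^2 = 88804 ≡ 287
298 = 256 + 32 + 8 + 2, so 538^298 ≡ 287·20·209·371 ≡ 480 (mod 619)
143·480 = 68640 ≡ 550 (mod 619)
550 ≡ 550 (mod 619); signature holds.

verifies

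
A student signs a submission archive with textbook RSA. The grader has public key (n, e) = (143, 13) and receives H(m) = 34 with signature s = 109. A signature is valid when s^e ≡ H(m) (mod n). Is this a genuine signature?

Squares mod 143: s^1≡109, s^2≡12, s^4≡1, s^8≡1
13 = 8 + 4 + 1, so s^13 ≡ 1·1·109 ≡ 109 (mod 143)
109 ≠ 34, so verification fails.

forged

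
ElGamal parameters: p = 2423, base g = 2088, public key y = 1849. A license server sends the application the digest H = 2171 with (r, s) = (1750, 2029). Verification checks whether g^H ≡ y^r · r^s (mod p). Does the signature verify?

verifies

Left side g^H mod p:
Squares mod 2423: 2088^1≡2088, 2088^2≡767, 2088^4≡1923, 2088^8≡431, 2088^16≡1613, 2088^32≡1890, 2088^64≡598, 2088^128≡1423, 2088^256≡1724, 2088^512≡1578, 2088^1024≡1663, 2088^2048≡926
2171 = 2048 + 64 + 32 + 16 + 8 + 2 + 1, so 2088^2171 ≡ 926·598·1890·1613·431·767·2088 ≡ 1036 (mod 2423)
Right side y^r · r^s mod p:
Squares mod 2423: 1849^1≡1849, 1849^2≡2371, 1849^4≡281, 1849^8≡1425, 1849^16≡151, 1849^32≡994, 1849^64≡1875, 1849^128≡2275, 1849^256≡97, 1849^512≡2140, 1849^1024≡130
1750 = 1024 + 512 + 128 + 64 + 16 + 4 + 2, so 1849^1750 ≡ 130·2140·2275·1875·151·281·2371 ≡ 215 (mod 2423)
Squares mod 2423: 1750^1≡1750, 1750^2≡2251, 1750^4≡508, 1750^8≡1226, 1750^16≡816, 1750^32≡1954, 1750^64≡1891, 1750^128≡1956, 1750^256≡19, 1750^512≡361, 1750^1024≡1902
2029 = 1024 + 512 + 256 + 128 + 64 + 32 + 8 + 4 + 1, so 1750^2029 ≡ 1902·361·19·1956·1891·1954·1226·508·1750 ≡ 1391 (mod 2423)
215·1391 = 299065 ≡ 1036 (mod 2423)
1036 ≡ 1036 (mod 2423), so the signature is genuine.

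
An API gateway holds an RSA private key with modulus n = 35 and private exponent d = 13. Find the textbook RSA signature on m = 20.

20

m^13 mod 35 = 20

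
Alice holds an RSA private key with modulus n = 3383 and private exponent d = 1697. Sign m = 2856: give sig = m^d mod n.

1309

m^1697 mod 3383 = 1309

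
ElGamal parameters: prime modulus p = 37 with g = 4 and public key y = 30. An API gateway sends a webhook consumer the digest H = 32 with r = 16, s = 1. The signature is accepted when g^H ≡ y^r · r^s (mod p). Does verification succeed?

fails

Left side g^H mod p:
4^2 = 16
4^4 ≡ 16^2 = 256 ≡ 34
4^8 ≡ 34^2 = 1156 ≡ 9
4^16 ≡ 9^2 = 81 ≡ 7
4^32 ≡ 7^2 = 49 ≡ 12
Right side y^r · r^s mod p:
30^2 = 900 ≡ 12
30^4 ≡ 12^2 = 144 ≡ 33
30^8 ≡ 33^2 = 1089 ≡ 16
30^16 ≡ 16^2 = 256 ≡ 34
16^1 mod 37 = 16
34·16 = 544 ≡ 26 (mod 37)
12 ≠ 26, so verification fails.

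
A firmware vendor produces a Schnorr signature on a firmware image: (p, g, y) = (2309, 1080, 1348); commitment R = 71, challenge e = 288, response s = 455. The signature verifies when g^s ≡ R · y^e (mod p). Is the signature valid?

invalid

g^s mod p:
1080^2 = 1166400 ≡ 355
1080^4 ≡ 355^2 = 126025 ≡ 1339
1080^8 ≡ 1339^2 = 1792921 ≡ 1137
1080^16 ≡ 1137^2 = 1292769 ≡ 2038
1080^32 ≡ 2038^2 = 4153444 ≡ 1862
1080^64 ≡ 1862^2 = 3467044 ≡ 1235
1080^128 ≡ 1235^2 = 1525225 ≡ 1285
1080^256 ≡ 1285^2 = 1651225 ≡ 290
455 = 256 + 128 + 64 + 4 + 2 + 1, so 1080^455 ≡ 290·1285·1235·1339·355·1080 ≡ 1409 (mod 2309)
R · y^e mod p:
1348^2 = 1817104 ≡ 2230
1348^4 ≡ 2230^2 = 4972900 ≡ 1623
1348^8 ≡ 1623^2 = 2634129 ≡ 1869
1348^16 ≡ 1869^2 = 3493161 ≡ 1953
1348^32 ≡ 1953^2 = 3814209 ≡ 2050
1348^64 ≡ 2050^2 = 4202500 ≡ 120
1348^128 ≡ 120^2 = 14400 ≡ 546
1348^256 ≡ 546^2 = 298116 ≡ 255
288 = 256 + 32, so 1348^288 ≡ 255·2050 ≡ 916 (mod 2309)
71·916 = 65036 ≡ 384 (mod 2309)
1409 ≠ 384; the check fails.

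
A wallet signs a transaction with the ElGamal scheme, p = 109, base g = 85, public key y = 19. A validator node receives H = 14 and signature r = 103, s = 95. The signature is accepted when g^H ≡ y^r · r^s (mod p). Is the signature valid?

Left side g^H mod p:
Squares mod 109: 85^1≡85, 85^2≡31, 85^4≡89, 85^8≡73
14 = 8 + 4 + 2, so 85^14 ≡ 73·89·31 ≡ 84 (mod 109)
Right side y^r · r^s mod p:
Squares mod 109: 19^1≡19, 19^2≡34, 19^4≡66, 19^8≡105, 19^16≡16, 19^32≡38, 19^64≡27
103 = 64 + 32 + 4 + 2 + 1, so 19^103 ≡ 27·38·66·34·19 ≡ 2 (mod 109)
Squares mod 109: 103^1≡103, 103^2≡36, 103^4≡97, 103^8≡35, 103^16≡26, 103^32≡22, 103^64≡48
95 = 64 + 16 + 8 + 4 + 2 + 1, so 103^95 ≡ 48·26·35·97·36·103 ≡ 42 (mod 109)
2·42 = 84 ≡ 84 (mod 109)
84 ≡ 84 (mod 109), so the signature is genuine.

valid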